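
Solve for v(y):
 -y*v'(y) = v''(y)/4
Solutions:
 v(y) = C1 + C2*erf(sqrt(2)*y)


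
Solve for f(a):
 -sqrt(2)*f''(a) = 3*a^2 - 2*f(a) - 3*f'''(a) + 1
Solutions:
 f(a) = C1*exp(a*(2/(-2*sqrt(2)/27 + sqrt(-8 + (243 - 2*sqrt(2))^2)/27 + 9)^(1/3) + 6*sqrt(2) + 9*(-2*sqrt(2)/27 + sqrt(-8 + (243 - 2*sqrt(2))^2)/27 + 9)^(1/3))/54)*sin(sqrt(3)*a*(-9*(-2*sqrt(2)/27 + sqrt(-32/729 + (18 - 4*sqrt(2)/27)^2)/2 + 9)^(1/3) + 2/(-2*sqrt(2)/27 + sqrt(-32/729 + (18 - 4*sqrt(2)/27)^2)/2 + 9)^(1/3))/54) + C2*exp(a*(2/(-2*sqrt(2)/27 + sqrt(-8 + (243 - 2*sqrt(2))^2)/27 + 9)^(1/3) + 6*sqrt(2) + 9*(-2*sqrt(2)/27 + sqrt(-8 + (243 - 2*sqrt(2))^2)/27 + 9)^(1/3))/54)*cos(sqrt(3)*a*(-9*(-2*sqrt(2)/27 + sqrt(-32/729 + (18 - 4*sqrt(2)/27)^2)/2 + 9)^(1/3) + 2/(-2*sqrt(2)/27 + sqrt(-32/729 + (18 - 4*sqrt(2)/27)^2)/2 + 9)^(1/3))/54) + C3*exp(a*(-9*(-2*sqrt(2)/27 + sqrt(-8 + (243 - 2*sqrt(2))^2)/27 + 9)^(1/3) - 2/(-2*sqrt(2)/27 + sqrt(-8 + (243 - 2*sqrt(2))^2)/27 + 9)^(1/3) + 3*sqrt(2))/27) + 3*a^2/2 + 1/2 + 3*sqrt(2)/2


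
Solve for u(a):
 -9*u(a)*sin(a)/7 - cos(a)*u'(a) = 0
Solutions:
 u(a) = C1*cos(a)^(9/7)


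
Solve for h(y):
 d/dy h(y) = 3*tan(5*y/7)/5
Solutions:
 h(y) = C1 - 21*log(cos(5*y/7))/25


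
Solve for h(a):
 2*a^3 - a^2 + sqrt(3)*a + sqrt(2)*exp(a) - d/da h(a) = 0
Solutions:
 h(a) = C1 + a^4/2 - a^3/3 + sqrt(3)*a^2/2 + sqrt(2)*exp(a)


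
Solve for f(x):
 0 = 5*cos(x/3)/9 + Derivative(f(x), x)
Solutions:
 f(x) = C1 - 5*sin(x/3)/3


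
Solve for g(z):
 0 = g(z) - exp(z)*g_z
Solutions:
 g(z) = C1*exp(-exp(-z))


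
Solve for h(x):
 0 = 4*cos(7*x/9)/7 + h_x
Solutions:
 h(x) = C1 - 36*sin(7*x/9)/49


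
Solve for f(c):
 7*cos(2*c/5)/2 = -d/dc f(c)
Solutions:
 f(c) = C1 - 35*sin(2*c/5)/4


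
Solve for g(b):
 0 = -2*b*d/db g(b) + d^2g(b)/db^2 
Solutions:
 g(b) = C1 + C2*erfi(b)


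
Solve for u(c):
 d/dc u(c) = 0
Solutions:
 u(c) = C1


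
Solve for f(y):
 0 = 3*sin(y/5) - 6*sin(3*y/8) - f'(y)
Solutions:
 f(y) = C1 - 15*cos(y/5) + 16*cos(3*y/8)


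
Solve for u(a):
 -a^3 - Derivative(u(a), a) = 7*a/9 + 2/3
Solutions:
 u(a) = C1 - a^4/4 - 7*a^2/18 - 2*a/3


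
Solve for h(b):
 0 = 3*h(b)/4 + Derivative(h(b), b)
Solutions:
 h(b) = C1*exp(-3*b/4)


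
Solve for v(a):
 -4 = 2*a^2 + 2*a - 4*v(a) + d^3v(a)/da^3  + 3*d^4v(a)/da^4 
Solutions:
 v(a) = C1*exp(a*(-24 - 10*2^(2/3)/(167/27 + sqrt(41))^(1/3) + 9*2^(1/3)*(167/27 + sqrt(41))^(1/3))/54)*sin(sqrt(3)*a*(20/(334/27 + 2*sqrt(41))^(1/3) + 9*(334/27 + 2*sqrt(41))^(1/3))/54) + C2*exp(a*(-24 - 10*2^(2/3)/(167/27 + sqrt(41))^(1/3) + 9*2^(1/3)*(167/27 + sqrt(41))^(1/3))/54)*cos(sqrt(3)*a*(20/(334/27 + 2*sqrt(41))^(1/3) + 9*(334/27 + 2*sqrt(41))^(1/3))/54) + C3*exp(a) + C4*exp(a*(-9*2^(1/3)*(167/27 + sqrt(41))^(1/3) - 12 + 10*2^(2/3)/(167/27 + sqrt(41))^(1/3))/27) + a^2/2 + a/2 + 1


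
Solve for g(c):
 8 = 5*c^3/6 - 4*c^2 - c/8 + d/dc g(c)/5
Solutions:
 g(c) = C1 - 25*c^4/24 + 20*c^3/3 + 5*c^2/16 + 40*c


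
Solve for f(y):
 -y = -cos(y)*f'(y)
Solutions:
 f(y) = C1 + Integral(y/cos(y), y)


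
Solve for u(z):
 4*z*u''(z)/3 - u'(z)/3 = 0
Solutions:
 u(z) = C1 + C2*z^(5/4)


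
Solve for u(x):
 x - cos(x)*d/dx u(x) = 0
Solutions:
 u(x) = C1 + Integral(x/cos(x), x)


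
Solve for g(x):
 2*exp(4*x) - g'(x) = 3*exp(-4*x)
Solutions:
 g(x) = C1 + exp(4*x)/2 + 3*exp(-4*x)/4


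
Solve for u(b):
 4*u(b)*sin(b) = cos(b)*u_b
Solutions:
 u(b) = C1/cos(b)^4


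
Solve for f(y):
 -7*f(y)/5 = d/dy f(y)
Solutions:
 f(y) = C1*exp(-7*y/5)


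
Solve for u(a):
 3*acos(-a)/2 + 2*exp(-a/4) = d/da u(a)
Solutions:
 u(a) = C1 + 3*a*acos(-a)/2 + 3*sqrt(1 - a^2)/2 - 8*exp(-a/4)


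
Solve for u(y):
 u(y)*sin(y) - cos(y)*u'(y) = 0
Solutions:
 u(y) = C1/cos(y)


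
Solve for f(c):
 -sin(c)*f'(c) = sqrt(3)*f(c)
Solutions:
 f(c) = C1*(cos(c) + 1)^(sqrt(3)/2)/(cos(c) - 1)^(sqrt(3)/2)


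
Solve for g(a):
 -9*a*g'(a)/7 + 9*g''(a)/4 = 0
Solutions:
 g(a) = C1 + C2*erfi(sqrt(14)*a/7)


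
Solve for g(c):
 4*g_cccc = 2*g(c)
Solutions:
 g(c) = C1*exp(-2^(3/4)*c/2) + C2*exp(2^(3/4)*c/2) + C3*sin(2^(3/4)*c/2) + C4*cos(2^(3/4)*c/2)


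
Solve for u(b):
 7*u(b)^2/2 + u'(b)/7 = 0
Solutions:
 u(b) = 2/(C1 + 49*b)


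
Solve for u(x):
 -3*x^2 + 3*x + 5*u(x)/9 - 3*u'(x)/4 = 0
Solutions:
 u(x) = C1*exp(20*x/27) + 27*x^2/5 + 459*x/50 + 12393/1000


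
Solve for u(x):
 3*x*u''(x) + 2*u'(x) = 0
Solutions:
 u(x) = C1 + C2*x^(1/3)


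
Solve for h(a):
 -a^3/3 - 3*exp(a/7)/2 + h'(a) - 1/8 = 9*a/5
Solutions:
 h(a) = C1 + a^4/12 + 9*a^2/10 + a/8 + 21*exp(a/7)/2


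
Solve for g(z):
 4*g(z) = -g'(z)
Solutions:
 g(z) = C1*exp(-4*z)


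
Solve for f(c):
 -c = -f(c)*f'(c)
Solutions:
 f(c) = -sqrt(C1 + c^2)
 f(c) = sqrt(C1 + c^2)


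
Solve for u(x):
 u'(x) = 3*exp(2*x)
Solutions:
 u(x) = C1 + 3*exp(2*x)/2


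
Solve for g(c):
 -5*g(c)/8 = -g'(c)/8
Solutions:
 g(c) = C1*exp(5*c)


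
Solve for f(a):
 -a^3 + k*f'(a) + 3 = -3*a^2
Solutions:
 f(a) = C1 + a^4/(4*k) - a^3/k - 3*a/k


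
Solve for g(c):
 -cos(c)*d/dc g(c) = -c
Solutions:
 g(c) = C1 + Integral(c/cos(c), c)


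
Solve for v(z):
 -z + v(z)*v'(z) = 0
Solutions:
 v(z) = -sqrt(C1 + z^2)
 v(z) = sqrt(C1 + z^2)


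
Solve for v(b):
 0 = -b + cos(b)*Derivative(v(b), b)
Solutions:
 v(b) = C1 + Integral(b/cos(b), b)


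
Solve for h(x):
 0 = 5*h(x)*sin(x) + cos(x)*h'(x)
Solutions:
 h(x) = C1*cos(x)^5


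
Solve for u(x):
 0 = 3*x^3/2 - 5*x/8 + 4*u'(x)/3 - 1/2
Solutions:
 u(x) = C1 - 9*x^4/32 + 15*x^2/64 + 3*x/8


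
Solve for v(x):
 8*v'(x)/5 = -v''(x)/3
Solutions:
 v(x) = C1 + C2*exp(-24*x/5)


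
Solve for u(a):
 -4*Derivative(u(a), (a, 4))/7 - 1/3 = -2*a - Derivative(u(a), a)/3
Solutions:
 u(a) = C1 + C4*exp(126^(1/3)*a/6) - 3*a^2 + a + (C2*sin(14^(1/3)*3^(1/6)*a/4) + C3*cos(14^(1/3)*3^(1/6)*a/4))*exp(-126^(1/3)*a/12)


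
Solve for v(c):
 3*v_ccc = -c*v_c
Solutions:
 v(c) = C1 + Integral(C2*airyai(-3^(2/3)*c/3) + C3*airybi(-3^(2/3)*c/3), c)


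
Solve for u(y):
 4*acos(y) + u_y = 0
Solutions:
 u(y) = C1 - 4*y*acos(y) + 4*sqrt(1 - y^2)


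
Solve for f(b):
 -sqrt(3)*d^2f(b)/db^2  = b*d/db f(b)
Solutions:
 f(b) = C1 + C2*erf(sqrt(2)*3^(3/4)*b/6)


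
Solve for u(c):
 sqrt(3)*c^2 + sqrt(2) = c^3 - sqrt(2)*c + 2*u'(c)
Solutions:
 u(c) = C1 - c^4/8 + sqrt(3)*c^3/6 + sqrt(2)*c^2/4 + sqrt(2)*c/2


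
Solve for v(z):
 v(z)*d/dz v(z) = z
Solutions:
 v(z) = -sqrt(C1 + z^2)
 v(z) = sqrt(C1 + z^2)


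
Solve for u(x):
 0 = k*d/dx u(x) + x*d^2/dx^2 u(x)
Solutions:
 u(x) = C1 + x^(1 - re(k))*(C2*sin(log(x)*Abs(im(k))) + C3*cos(log(x)*im(k)))


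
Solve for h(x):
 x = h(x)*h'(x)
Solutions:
 h(x) = -sqrt(C1 + x^2)
 h(x) = sqrt(C1 + x^2)


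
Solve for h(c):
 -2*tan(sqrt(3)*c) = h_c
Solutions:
 h(c) = C1 + 2*sqrt(3)*log(cos(sqrt(3)*c))/3


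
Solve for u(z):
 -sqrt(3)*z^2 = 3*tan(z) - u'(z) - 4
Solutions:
 u(z) = C1 + sqrt(3)*z^3/3 - 4*z - 3*log(cos(z))


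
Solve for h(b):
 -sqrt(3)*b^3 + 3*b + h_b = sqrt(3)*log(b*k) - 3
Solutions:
 h(b) = C1 + sqrt(3)*b^4/4 - 3*b^2/2 + sqrt(3)*b*log(b*k) + b*(-3 - sqrt(3))


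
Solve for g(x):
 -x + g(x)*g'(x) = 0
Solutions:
 g(x) = -sqrt(C1 + x^2)
 g(x) = sqrt(C1 + x^2)


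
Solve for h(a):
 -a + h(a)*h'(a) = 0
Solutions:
 h(a) = -sqrt(C1 + a^2)
 h(a) = sqrt(C1 + a^2)


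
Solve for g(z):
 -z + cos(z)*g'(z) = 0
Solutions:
 g(z) = C1 + Integral(z/cos(z), z)


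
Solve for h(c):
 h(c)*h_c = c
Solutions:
 h(c) = -sqrt(C1 + c^2)
 h(c) = sqrt(C1 + c^2)


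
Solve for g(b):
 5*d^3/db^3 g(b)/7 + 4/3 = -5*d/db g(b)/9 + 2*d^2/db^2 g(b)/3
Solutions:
 g(b) = C1 - 12*b/5 + (C2*sin(sqrt(14)*b/5) + C3*cos(sqrt(14)*b/5))*exp(7*b/15)


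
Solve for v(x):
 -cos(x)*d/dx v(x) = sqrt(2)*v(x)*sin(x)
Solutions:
 v(x) = C1*cos(x)^(sqrt(2))


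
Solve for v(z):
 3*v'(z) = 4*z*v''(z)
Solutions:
 v(z) = C1 + C2*z^(7/4)


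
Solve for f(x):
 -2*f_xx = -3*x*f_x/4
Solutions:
 f(x) = C1 + C2*erfi(sqrt(3)*x/4)


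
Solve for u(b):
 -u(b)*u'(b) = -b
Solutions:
 u(b) = -sqrt(C1 + b^2)
 u(b) = sqrt(C1 + b^2)


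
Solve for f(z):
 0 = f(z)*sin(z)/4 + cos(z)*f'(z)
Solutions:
 f(z) = C1*cos(z)^(1/4)


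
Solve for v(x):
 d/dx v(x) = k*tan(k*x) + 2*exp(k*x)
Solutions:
 v(x) = C1 + k*Piecewise((-log(cos(k*x))/k, Ne(k, 0)), (0, True)) + 2*Piecewise((exp(k*x)/k, Ne(k, 0)), (x, True))


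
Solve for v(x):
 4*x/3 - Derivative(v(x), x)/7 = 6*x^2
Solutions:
 v(x) = C1 - 14*x^3 + 14*x^2/3


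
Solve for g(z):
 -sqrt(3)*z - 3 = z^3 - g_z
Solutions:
 g(z) = C1 + z^4/4 + sqrt(3)*z^2/2 + 3*z


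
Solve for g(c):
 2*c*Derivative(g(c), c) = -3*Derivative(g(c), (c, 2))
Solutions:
 g(c) = C1 + C2*erf(sqrt(3)*c/3)


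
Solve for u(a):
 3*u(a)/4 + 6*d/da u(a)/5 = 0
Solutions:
 u(a) = C1*exp(-5*a/8)


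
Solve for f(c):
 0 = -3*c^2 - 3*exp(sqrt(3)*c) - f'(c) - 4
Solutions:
 f(c) = C1 - c^3 - 4*c - sqrt(3)*exp(sqrt(3)*c)


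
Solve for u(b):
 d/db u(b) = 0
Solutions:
 u(b) = C1


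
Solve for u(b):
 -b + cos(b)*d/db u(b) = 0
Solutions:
 u(b) = C1 + Integral(b/cos(b), b)


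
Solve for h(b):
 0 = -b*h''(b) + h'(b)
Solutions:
 h(b) = C1 + C2*b^2


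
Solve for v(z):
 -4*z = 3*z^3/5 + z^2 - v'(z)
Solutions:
 v(z) = C1 + 3*z^4/20 + z^3/3 + 2*z^2


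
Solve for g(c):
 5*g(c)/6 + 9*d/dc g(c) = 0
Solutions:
 g(c) = C1*exp(-5*c/54)


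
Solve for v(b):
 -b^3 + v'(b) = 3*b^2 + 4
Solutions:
 v(b) = C1 + b^4/4 + b^3 + 4*b


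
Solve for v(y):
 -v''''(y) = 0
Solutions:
 v(y) = C1 + C2*y + C3*y^2 + C4*y^3


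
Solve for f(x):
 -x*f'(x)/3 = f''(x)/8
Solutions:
 f(x) = C1 + C2*erf(2*sqrt(3)*x/3)


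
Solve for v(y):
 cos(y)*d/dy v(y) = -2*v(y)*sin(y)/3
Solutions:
 v(y) = C1*cos(y)^(2/3)


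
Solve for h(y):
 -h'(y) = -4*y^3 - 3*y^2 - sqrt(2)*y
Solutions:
 h(y) = C1 + y^4 + y^3 + sqrt(2)*y^2/2


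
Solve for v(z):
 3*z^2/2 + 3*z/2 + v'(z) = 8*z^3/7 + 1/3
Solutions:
 v(z) = C1 + 2*z^4/7 - z^3/2 - 3*z^2/4 + z/3


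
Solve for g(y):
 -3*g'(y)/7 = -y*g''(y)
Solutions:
 g(y) = C1 + C2*y^(10/7)


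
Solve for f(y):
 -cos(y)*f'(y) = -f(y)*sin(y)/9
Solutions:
 f(y) = C1/cos(y)^(1/9)


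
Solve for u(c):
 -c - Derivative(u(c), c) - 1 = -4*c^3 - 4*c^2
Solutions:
 u(c) = C1 + c^4 + 4*c^3/3 - c^2/2 - c


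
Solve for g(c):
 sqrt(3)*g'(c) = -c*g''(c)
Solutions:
 g(c) = C1 + C2*c^(1 - sqrt(3))


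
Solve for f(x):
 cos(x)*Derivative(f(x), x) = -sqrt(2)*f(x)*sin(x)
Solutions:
 f(x) = C1*cos(x)^(sqrt(2))


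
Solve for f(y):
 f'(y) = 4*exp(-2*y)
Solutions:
 f(y) = C1 - 2*exp(-2*y)


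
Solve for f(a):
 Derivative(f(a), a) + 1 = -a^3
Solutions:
 f(a) = C1 - a^4/4 - a


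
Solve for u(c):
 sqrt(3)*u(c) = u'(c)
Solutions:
 u(c) = C1*exp(sqrt(3)*c)


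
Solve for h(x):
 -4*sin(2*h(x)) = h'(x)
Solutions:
 h(x) = pi - acos((-C1 - exp(16*x))/(C1 - exp(16*x)))/2
 h(x) = acos((-C1 - exp(16*x))/(C1 - exp(16*x)))/2


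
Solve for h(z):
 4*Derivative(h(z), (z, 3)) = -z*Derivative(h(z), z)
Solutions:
 h(z) = C1 + Integral(C2*airyai(-2^(1/3)*z/2) + C3*airybi(-2^(1/3)*z/2), z)


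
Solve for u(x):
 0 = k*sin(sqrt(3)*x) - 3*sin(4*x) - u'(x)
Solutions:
 u(x) = C1 - sqrt(3)*k*cos(sqrt(3)*x)/3 + 3*cos(4*x)/4


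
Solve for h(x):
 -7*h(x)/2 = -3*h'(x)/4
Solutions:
 h(x) = C1*exp(14*x/3)


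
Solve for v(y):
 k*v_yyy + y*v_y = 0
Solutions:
 v(y) = C1 + Integral(C2*airyai(y*(-1/k)^(1/3)) + C3*airybi(y*(-1/k)^(1/3)), y)


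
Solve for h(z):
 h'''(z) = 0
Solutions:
 h(z) = C1 + C2*z + C3*z^2


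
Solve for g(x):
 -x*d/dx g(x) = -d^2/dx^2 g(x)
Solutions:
 g(x) = C1 + C2*erfi(sqrt(2)*x/2)


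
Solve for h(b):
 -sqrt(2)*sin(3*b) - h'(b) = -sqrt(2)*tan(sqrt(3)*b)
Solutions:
 h(b) = C1 - sqrt(6)*log(cos(sqrt(3)*b))/3 + sqrt(2)*cos(3*b)/3


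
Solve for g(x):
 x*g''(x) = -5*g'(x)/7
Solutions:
 g(x) = C1 + C2*x^(2/7)


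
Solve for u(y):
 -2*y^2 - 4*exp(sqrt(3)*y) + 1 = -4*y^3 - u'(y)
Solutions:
 u(y) = C1 - y^4 + 2*y^3/3 - y + 4*sqrt(3)*exp(sqrt(3)*y)/3


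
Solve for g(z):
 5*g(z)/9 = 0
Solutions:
 g(z) = 0


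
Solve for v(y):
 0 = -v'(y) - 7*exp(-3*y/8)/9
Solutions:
 v(y) = C1 + 56*exp(-3*y/8)/27


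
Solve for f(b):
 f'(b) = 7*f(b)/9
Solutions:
 f(b) = C1*exp(7*b/9)


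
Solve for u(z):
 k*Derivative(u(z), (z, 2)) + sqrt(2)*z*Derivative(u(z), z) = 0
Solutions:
 u(z) = C1 + C2*sqrt(k)*erf(2^(3/4)*z*sqrt(1/k)/2)


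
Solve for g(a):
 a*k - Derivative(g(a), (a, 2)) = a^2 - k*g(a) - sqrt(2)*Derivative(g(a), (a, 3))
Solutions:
 g(a) = C1*exp(a*(sqrt(2)*(27*k + sqrt((27*k - 1)^2 - 1) - 1)^(1/3) - sqrt(6)*I*(27*k + sqrt((27*k - 1)^2 - 1) - 1)^(1/3) + 2*sqrt(2) - 8/((-sqrt(2) + sqrt(6)*I)*(27*k + sqrt((27*k - 1)^2 - 1) - 1)^(1/3)))/12) + C2*exp(a*(sqrt(2)*(27*k + sqrt((27*k - 1)^2 - 1) - 1)^(1/3) + sqrt(6)*I*(27*k + sqrt((27*k - 1)^2 - 1) - 1)^(1/3) + 2*sqrt(2) + 8/((sqrt(2) + sqrt(6)*I)*(27*k + sqrt((27*k - 1)^2 - 1) - 1)^(1/3)))/12) + C3*exp(sqrt(2)*a*(-(27*k + sqrt((27*k - 1)^2 - 1) - 1)^(1/3) + 1 - 1/(27*k + sqrt((27*k - 1)^2 - 1) - 1)^(1/3))/6) + a^2/k - a + 2/k^2


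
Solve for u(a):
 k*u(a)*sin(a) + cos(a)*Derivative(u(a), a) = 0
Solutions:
 u(a) = C1*exp(k*log(cos(a)))


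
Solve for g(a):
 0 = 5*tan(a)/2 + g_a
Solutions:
 g(a) = C1 + 5*log(cos(a))/2


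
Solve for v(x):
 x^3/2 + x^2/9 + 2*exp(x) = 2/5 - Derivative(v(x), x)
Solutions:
 v(x) = C1 - x^4/8 - x^3/27 + 2*x/5 - 2*exp(x)


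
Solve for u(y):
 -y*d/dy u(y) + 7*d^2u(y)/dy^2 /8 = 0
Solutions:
 u(y) = C1 + C2*erfi(2*sqrt(7)*y/7)


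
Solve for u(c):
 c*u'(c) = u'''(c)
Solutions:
 u(c) = C1 + Integral(C2*airyai(c) + C3*airybi(c), c)


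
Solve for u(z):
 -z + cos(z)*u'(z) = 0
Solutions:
 u(z) = C1 + Integral(z/cos(z), z)


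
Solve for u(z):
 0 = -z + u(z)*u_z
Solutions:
 u(z) = -sqrt(C1 + z^2)
 u(z) = sqrt(C1 + z^2)


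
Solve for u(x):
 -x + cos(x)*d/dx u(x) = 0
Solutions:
 u(x) = C1 + Integral(x/cos(x), x)


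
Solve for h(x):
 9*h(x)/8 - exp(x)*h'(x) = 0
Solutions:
 h(x) = C1*exp(-9*exp(-x)/8)


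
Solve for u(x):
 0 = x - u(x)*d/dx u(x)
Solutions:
 u(x) = -sqrt(C1 + x^2)
 u(x) = sqrt(C1 + x^2)


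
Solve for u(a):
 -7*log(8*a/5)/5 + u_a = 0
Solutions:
 u(a) = C1 + 7*a*log(a)/5 - 7*a*log(5)/5 - 7*a/5 + 21*a*log(2)/5


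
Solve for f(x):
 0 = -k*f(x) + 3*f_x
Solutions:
 f(x) = C1*exp(k*x/3)


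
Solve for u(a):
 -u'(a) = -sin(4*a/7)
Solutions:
 u(a) = C1 - 7*cos(4*a/7)/4


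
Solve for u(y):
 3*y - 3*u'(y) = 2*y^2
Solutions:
 u(y) = C1 - 2*y^3/9 + y^2/2


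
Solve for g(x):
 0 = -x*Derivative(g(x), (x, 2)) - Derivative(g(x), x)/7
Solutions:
 g(x) = C1 + C2*x^(6/7)


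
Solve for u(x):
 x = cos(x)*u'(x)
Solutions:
 u(x) = C1 + Integral(x/cos(x), x)


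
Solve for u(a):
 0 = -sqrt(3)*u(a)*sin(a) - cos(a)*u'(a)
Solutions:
 u(a) = C1*cos(a)^(sqrt(3))


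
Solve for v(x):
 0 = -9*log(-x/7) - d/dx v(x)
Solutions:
 v(x) = C1 - 9*x*log(-x) + 9*x*(1 + log(7))


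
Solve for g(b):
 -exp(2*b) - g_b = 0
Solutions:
 g(b) = C1 - exp(2*b)/2


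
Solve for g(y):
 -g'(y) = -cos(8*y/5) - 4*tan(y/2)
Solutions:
 g(y) = C1 - 8*log(cos(y/2)) + 5*sin(8*y/5)/8


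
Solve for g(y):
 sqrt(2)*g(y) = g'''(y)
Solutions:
 g(y) = C3*exp(2^(1/6)*y) + (C1*sin(2^(1/6)*sqrt(3)*y/2) + C2*cos(2^(1/6)*sqrt(3)*y/2))*exp(-2^(1/6)*y/2)


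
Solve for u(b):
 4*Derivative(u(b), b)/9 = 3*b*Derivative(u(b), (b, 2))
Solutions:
 u(b) = C1 + C2*b^(31/27)


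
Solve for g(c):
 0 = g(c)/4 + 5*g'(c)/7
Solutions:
 g(c) = C1*exp(-7*c/20)


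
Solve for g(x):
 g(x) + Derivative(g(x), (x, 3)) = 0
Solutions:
 g(x) = C3*exp(-x) + (C1*sin(sqrt(3)*x/2) + C2*cos(sqrt(3)*x/2))*exp(x/2)


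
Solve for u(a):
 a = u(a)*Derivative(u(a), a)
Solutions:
 u(a) = -sqrt(C1 + a^2)
 u(a) = sqrt(C1 + a^2)


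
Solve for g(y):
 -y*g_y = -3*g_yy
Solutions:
 g(y) = C1 + C2*erfi(sqrt(6)*y/6)


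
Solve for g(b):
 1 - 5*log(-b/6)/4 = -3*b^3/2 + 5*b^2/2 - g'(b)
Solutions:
 g(b) = C1 - 3*b^4/8 + 5*b^3/6 + 5*b*log(-b)/4 + b*(-9 - 5*log(6))/4


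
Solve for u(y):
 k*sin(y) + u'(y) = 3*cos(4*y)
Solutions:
 u(y) = C1 + k*cos(y) + 3*sin(4*y)/4


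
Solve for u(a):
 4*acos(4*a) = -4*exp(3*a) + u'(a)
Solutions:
 u(a) = C1 + 4*a*acos(4*a) - sqrt(1 - 16*a^2) + 4*exp(3*a)/3


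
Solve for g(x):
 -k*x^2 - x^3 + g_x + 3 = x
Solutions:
 g(x) = C1 + k*x^3/3 + x^4/4 + x^2/2 - 3*x


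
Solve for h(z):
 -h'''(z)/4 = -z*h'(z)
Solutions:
 h(z) = C1 + Integral(C2*airyai(2^(2/3)*z) + C3*airybi(2^(2/3)*z), z)


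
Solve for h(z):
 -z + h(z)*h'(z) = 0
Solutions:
 h(z) = -sqrt(C1 + z^2)
 h(z) = sqrt(C1 + z^2)


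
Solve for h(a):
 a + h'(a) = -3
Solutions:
 h(a) = C1 - a^2/2 - 3*a


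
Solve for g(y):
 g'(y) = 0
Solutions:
 g(y) = C1


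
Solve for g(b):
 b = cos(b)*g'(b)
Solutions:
 g(b) = C1 + Integral(b/cos(b), b)


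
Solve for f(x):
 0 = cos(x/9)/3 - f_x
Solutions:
 f(x) = C1 + 3*sin(x/9)


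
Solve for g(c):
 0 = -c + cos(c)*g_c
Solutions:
 g(c) = C1 + Integral(c/cos(c), c)


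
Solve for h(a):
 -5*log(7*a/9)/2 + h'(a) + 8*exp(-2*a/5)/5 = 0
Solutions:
 h(a) = C1 + 5*a*log(a)/2 + a*(-5*log(3) - 5/2 + 5*log(7)/2) + 4*exp(-2*a/5)


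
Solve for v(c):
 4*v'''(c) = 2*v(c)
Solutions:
 v(c) = C3*exp(2^(2/3)*c/2) + (C1*sin(2^(2/3)*sqrt(3)*c/4) + C2*cos(2^(2/3)*sqrt(3)*c/4))*exp(-2^(2/3)*c/4)


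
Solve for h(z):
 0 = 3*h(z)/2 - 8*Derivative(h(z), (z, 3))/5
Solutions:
 h(z) = C3*exp(15^(1/3)*2^(2/3)*z/4) + (C1*sin(2^(2/3)*3^(5/6)*5^(1/3)*z/8) + C2*cos(2^(2/3)*3^(5/6)*5^(1/3)*z/8))*exp(-15^(1/3)*2^(2/3)*z/8)


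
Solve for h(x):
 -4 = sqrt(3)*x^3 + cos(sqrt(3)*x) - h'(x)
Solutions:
 h(x) = C1 + sqrt(3)*x^4/4 + 4*x + sqrt(3)*sin(sqrt(3)*x)/3


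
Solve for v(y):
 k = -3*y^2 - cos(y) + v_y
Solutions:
 v(y) = C1 + k*y + y^3 + sin(y)


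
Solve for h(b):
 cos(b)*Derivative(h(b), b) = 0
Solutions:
 h(b) = C1


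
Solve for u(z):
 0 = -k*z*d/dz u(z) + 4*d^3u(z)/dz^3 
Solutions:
 u(z) = C1 + Integral(C2*airyai(2^(1/3)*k^(1/3)*z/2) + C3*airybi(2^(1/3)*k^(1/3)*z/2), z)


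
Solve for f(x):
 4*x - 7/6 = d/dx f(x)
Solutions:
 f(x) = C1 + 2*x^2 - 7*x/6


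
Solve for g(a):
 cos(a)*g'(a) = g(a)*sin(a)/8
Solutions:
 g(a) = C1/cos(a)^(1/8)


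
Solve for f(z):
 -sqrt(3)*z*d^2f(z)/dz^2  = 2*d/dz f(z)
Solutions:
 f(z) = C1 + C2*z^(1 - 2*sqrt(3)/3)


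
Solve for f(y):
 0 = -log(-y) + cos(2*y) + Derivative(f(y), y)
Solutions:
 f(y) = C1 + y*log(-y) - y - sin(2*y)/2


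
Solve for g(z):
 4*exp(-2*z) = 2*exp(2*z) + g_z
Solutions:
 g(z) = C1 - exp(2*z) - 2*exp(-2*z)


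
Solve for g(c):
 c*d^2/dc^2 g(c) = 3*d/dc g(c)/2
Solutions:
 g(c) = C1 + C2*c^(5/2)


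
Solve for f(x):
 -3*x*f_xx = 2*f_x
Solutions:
 f(x) = C1 + C2*x^(1/3)


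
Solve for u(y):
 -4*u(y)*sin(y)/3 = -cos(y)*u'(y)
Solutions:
 u(y) = C1/cos(y)^(4/3)


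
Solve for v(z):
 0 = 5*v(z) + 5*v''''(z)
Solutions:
 v(z) = (C1*sin(sqrt(2)*z/2) + C2*cos(sqrt(2)*z/2))*exp(-sqrt(2)*z/2) + (C3*sin(sqrt(2)*z/2) + C4*cos(sqrt(2)*z/2))*exp(sqrt(2)*z/2)


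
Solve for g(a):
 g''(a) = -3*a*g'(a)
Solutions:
 g(a) = C1 + C2*erf(sqrt(6)*a/2)


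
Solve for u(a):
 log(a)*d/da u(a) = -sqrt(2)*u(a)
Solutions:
 u(a) = C1*exp(-sqrt(2)*li(a))


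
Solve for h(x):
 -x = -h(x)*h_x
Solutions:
 h(x) = -sqrt(C1 + x^2)
 h(x) = sqrt(C1 + x^2)


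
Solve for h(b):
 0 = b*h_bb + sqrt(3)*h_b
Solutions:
 h(b) = C1 + C2*b^(1 - sqrt(3))


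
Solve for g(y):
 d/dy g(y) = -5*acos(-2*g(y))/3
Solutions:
 Integral(1/acos(-2*_y), (_y, g(y))) = C1 - 5*y/3


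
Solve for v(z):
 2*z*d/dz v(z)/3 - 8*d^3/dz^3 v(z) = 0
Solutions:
 v(z) = C1 + Integral(C2*airyai(18^(1/3)*z/6) + C3*airybi(18^(1/3)*z/6), z)


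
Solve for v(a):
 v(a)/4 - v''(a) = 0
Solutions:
 v(a) = C1*exp(-a/2) + C2*exp(a/2)


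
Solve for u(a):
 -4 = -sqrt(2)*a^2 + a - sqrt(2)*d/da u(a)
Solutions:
 u(a) = C1 - a^3/3 + sqrt(2)*a^2/4 + 2*sqrt(2)*a


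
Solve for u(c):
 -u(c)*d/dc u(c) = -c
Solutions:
 u(c) = -sqrt(C1 + c^2)
 u(c) = sqrt(C1 + c^2)


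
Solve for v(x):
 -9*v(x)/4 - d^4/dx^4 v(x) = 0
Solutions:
 v(x) = (C1*sin(sqrt(3)*x/2) + C2*cos(sqrt(3)*x/2))*exp(-sqrt(3)*x/2) + (C3*sin(sqrt(3)*x/2) + C4*cos(sqrt(3)*x/2))*exp(sqrt(3)*x/2)


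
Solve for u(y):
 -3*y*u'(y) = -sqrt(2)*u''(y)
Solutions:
 u(y) = C1 + C2*erfi(2^(1/4)*sqrt(3)*y/2)


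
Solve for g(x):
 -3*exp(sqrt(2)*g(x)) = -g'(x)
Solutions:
 g(x) = sqrt(2)*(2*log(-1/(C1 + 3*x)) - log(2))/4


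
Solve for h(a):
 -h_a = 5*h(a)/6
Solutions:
 h(a) = C1*exp(-5*a/6)


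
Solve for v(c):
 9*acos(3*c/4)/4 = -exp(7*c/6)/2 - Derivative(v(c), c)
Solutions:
 v(c) = C1 - 9*c*acos(3*c/4)/4 + 3*sqrt(16 - 9*c^2)/4 - 3*exp(7*c/6)/7


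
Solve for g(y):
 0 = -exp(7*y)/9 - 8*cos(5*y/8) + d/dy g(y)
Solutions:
 g(y) = C1 + exp(7*y)/63 + 64*sin(5*y/8)/5


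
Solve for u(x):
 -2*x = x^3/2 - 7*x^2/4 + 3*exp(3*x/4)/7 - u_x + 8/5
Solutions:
 u(x) = C1 + x^4/8 - 7*x^3/12 + x^2 + 8*x/5 + 4*exp(3*x/4)/7


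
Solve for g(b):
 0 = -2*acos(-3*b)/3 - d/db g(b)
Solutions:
 g(b) = C1 - 2*b*acos(-3*b)/3 - 2*sqrt(1 - 9*b^2)/9


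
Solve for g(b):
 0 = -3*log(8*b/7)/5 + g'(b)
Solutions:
 g(b) = C1 + 3*b*log(b)/5 - 3*b*log(7)/5 - 3*b/5 + 9*b*log(2)/5


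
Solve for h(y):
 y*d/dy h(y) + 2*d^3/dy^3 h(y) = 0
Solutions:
 h(y) = C1 + Integral(C2*airyai(-2^(2/3)*y/2) + C3*airybi(-2^(2/3)*y/2), y)


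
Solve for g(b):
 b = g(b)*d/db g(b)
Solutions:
 g(b) = -sqrt(C1 + b^2)
 g(b) = sqrt(C1 + b^2)


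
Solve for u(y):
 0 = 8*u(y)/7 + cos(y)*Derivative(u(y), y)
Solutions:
 u(y) = C1*(sin(y) - 1)^(4/7)/(sin(y) + 1)^(4/7)


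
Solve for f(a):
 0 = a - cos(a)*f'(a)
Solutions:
 f(a) = C1 + Integral(a/cos(a), a)


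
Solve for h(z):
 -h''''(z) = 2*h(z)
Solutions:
 h(z) = (C1*sin(2^(3/4)*z/2) + C2*cos(2^(3/4)*z/2))*exp(-2^(3/4)*z/2) + (C3*sin(2^(3/4)*z/2) + C4*cos(2^(3/4)*z/2))*exp(2^(3/4)*z/2)


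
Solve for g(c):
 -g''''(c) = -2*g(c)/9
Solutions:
 g(c) = C1*exp(-2^(1/4)*sqrt(3)*c/3) + C2*exp(2^(1/4)*sqrt(3)*c/3) + C3*sin(2^(1/4)*sqrt(3)*c/3) + C4*cos(2^(1/4)*sqrt(3)*c/3)


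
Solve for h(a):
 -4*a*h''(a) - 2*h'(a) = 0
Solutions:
 h(a) = C1 + C2*sqrt(a)


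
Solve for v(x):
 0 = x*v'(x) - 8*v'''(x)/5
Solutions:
 v(x) = C1 + Integral(C2*airyai(5^(1/3)*x/2) + C3*airybi(5^(1/3)*x/2), x)


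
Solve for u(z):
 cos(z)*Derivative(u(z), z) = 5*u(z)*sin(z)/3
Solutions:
 u(z) = C1/cos(z)^(5/3)


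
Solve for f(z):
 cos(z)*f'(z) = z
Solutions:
 f(z) = C1 + Integral(z/cos(z), z)


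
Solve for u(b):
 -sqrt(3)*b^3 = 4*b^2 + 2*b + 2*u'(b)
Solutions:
 u(b) = C1 - sqrt(3)*b^4/8 - 2*b^3/3 - b^2/2


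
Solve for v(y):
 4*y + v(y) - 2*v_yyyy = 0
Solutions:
 v(y) = C1*exp(-2^(3/4)*y/2) + C2*exp(2^(3/4)*y/2) + C3*sin(2^(3/4)*y/2) + C4*cos(2^(3/4)*y/2) - 4*y


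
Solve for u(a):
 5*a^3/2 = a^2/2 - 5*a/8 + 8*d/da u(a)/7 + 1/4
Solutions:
 u(a) = C1 + 35*a^4/64 - 7*a^3/48 + 35*a^2/128 - 7*a/32


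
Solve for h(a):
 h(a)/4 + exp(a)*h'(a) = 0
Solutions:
 h(a) = C1*exp(exp(-a)/4)


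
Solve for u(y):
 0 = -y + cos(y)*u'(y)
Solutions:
 u(y) = C1 + Integral(y/cos(y), y)


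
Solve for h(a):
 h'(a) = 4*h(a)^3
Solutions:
 h(a) = -sqrt(2)*sqrt(-1/(C1 + 4*a))/2
 h(a) = sqrt(2)*sqrt(-1/(C1 + 4*a))/2


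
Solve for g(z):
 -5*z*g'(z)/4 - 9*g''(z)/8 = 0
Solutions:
 g(z) = C1 + C2*erf(sqrt(5)*z/3)


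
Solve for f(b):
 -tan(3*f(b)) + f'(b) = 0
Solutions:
 f(b) = -asin(C1*exp(3*b))/3 + pi/3
 f(b) = asin(C1*exp(3*b))/3


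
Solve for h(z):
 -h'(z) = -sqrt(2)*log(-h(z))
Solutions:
 -li(-h(z)) = C1 + sqrt(2)*z


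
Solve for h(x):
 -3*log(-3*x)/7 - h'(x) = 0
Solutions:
 h(x) = C1 - 3*x*log(-x)/7 + 3*x*(1 - log(3))/7


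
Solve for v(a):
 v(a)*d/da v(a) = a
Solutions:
 v(a) = -sqrt(C1 + a^2)
 v(a) = sqrt(C1 + a^2)


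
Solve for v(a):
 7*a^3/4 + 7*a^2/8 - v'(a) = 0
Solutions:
 v(a) = C1 + 7*a^4/16 + 7*a^3/24


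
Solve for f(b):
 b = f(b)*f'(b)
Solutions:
 f(b) = -sqrt(C1 + b^2)
 f(b) = sqrt(C1 + b^2)


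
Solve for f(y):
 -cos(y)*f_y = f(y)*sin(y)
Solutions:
 f(y) = C1*cos(y)


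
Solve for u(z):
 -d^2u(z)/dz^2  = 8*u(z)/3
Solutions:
 u(z) = C1*sin(2*sqrt(6)*z/3) + C2*cos(2*sqrt(6)*z/3)


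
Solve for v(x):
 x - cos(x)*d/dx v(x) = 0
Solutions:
 v(x) = C1 + Integral(x/cos(x), x)


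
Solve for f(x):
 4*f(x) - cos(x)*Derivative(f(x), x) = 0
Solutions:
 f(x) = C1*(sin(x)^2 + 2*sin(x) + 1)/(sin(x)^2 - 2*sin(x) + 1)


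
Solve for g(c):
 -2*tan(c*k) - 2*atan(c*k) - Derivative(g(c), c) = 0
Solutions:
 g(c) = C1 - 2*Piecewise((-log(cos(c*k))/k, Ne(k, 0)), (0, True)) - 2*Piecewise((c*atan(c*k) - log(c^2*k^2 + 1)/(2*k), Ne(k, 0)), (0, True))


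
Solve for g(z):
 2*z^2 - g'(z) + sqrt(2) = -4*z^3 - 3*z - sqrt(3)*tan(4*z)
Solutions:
 g(z) = C1 + z^4 + 2*z^3/3 + 3*z^2/2 + sqrt(2)*z - sqrt(3)*log(cos(4*z))/4


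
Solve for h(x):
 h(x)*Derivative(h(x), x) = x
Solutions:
 h(x) = -sqrt(C1 + x^2)
 h(x) = sqrt(C1 + x^2)


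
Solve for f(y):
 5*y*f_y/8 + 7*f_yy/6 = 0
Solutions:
 f(y) = C1 + C2*erf(sqrt(210)*y/28)


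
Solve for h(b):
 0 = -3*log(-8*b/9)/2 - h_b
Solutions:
 h(b) = C1 - 3*b*log(-b)/2 + b*(-9*log(2)/2 + 3/2 + 3*log(3))


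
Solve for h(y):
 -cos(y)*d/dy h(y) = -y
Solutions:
 h(y) = C1 + Integral(y/cos(y), y)


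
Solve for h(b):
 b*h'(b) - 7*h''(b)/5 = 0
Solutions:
 h(b) = C1 + C2*erfi(sqrt(70)*b/14)


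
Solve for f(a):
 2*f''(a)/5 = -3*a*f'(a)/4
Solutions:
 f(a) = C1 + C2*erf(sqrt(15)*a/4)


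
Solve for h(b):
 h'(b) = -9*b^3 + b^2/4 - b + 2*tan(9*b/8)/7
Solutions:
 h(b) = C1 - 9*b^4/4 + b^3/12 - b^2/2 - 16*log(cos(9*b/8))/63


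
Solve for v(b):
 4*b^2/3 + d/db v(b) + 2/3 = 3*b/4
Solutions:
 v(b) = C1 - 4*b^3/9 + 3*b^2/8 - 2*b/3


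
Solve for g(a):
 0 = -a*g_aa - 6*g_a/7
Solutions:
 g(a) = C1 + C2*a^(1/7)


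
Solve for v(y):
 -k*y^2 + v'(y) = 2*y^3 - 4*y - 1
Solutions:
 v(y) = C1 + k*y^3/3 + y^4/2 - 2*y^2 - y


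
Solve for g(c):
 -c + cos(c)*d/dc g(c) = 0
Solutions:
 g(c) = C1 + Integral(c/cos(c), c)


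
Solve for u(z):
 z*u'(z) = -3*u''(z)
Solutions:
 u(z) = C1 + C2*erf(sqrt(6)*z/6)


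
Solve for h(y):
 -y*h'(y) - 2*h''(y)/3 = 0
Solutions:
 h(y) = C1 + C2*erf(sqrt(3)*y/2)


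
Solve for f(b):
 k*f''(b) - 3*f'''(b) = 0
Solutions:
 f(b) = C1 + C2*b + C3*exp(b*k/3)


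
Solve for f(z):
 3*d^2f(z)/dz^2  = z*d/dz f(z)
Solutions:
 f(z) = C1 + C2*erfi(sqrt(6)*z/6)


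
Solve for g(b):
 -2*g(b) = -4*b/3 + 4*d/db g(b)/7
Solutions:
 g(b) = C1*exp(-7*b/2) + 2*b/3 - 4/21


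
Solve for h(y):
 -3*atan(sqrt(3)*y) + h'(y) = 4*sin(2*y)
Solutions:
 h(y) = C1 + 3*y*atan(sqrt(3)*y) - sqrt(3)*log(3*y^2 + 1)/2 - 2*cos(2*y)


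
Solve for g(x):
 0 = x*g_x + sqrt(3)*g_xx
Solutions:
 g(x) = C1 + C2*erf(sqrt(2)*3^(3/4)*x/6)


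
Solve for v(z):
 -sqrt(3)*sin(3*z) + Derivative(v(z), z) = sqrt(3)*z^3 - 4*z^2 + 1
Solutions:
 v(z) = C1 + sqrt(3)*z^4/4 - 4*z^3/3 + z - sqrt(3)*cos(3*z)/3


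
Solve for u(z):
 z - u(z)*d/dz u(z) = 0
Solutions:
 u(z) = -sqrt(C1 + z^2)
 u(z) = sqrt(C1 + z^2)


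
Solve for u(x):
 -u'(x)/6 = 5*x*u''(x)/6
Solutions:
 u(x) = C1 + C2*x^(4/5)


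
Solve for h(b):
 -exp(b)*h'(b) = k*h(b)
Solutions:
 h(b) = C1*exp(k*exp(-b))


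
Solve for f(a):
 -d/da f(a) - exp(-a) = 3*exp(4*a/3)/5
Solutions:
 f(a) = C1 - 9*exp(4*a/3)/20 + exp(-a)


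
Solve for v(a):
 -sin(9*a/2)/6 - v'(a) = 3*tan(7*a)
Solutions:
 v(a) = C1 + 3*log(cos(7*a))/7 + cos(9*a/2)/27


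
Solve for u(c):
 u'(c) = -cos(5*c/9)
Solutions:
 u(c) = C1 - 9*sin(5*c/9)/5


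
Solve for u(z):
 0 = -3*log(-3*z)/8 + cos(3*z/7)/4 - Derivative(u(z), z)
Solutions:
 u(z) = C1 - 3*z*log(-z)/8 - 3*z*log(3)/8 + 3*z/8 + 7*sin(3*z/7)/12


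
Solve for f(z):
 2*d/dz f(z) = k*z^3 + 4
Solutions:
 f(z) = C1 + k*z^4/8 + 2*z


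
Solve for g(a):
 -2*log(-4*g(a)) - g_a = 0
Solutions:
 Integral(1/(log(-_y) + 2*log(2)), (_y, g(a)))/2 = C1 - a


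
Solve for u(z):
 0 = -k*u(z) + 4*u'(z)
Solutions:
 u(z) = C1*exp(k*z/4)


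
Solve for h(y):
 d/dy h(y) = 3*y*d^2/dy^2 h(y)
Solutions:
 h(y) = C1 + C2*y^(4/3)


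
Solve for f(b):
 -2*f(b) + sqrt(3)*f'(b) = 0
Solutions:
 f(b) = C1*exp(2*sqrt(3)*b/3)


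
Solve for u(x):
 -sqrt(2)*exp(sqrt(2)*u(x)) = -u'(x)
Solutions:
 u(x) = sqrt(2)*(2*log(-1/(C1 + sqrt(2)*x)) - log(2))/4


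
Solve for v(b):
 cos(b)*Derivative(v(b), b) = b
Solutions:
 v(b) = C1 + Integral(b/cos(b), b)


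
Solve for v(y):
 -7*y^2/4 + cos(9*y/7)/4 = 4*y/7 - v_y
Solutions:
 v(y) = C1 + 7*y^3/12 + 2*y^2/7 - 7*sin(9*y/7)/36


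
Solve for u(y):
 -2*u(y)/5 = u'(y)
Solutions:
 u(y) = C1*exp(-2*y/5)


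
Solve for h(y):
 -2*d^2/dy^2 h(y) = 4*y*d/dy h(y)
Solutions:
 h(y) = C1 + C2*erf(y)


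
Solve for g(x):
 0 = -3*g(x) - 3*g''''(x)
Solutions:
 g(x) = (C1*sin(sqrt(2)*x/2) + C2*cos(sqrt(2)*x/2))*exp(-sqrt(2)*x/2) + (C3*sin(sqrt(2)*x/2) + C4*cos(sqrt(2)*x/2))*exp(sqrt(2)*x/2)


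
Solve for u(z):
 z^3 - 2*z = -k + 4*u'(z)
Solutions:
 u(z) = C1 + k*z/4 + z^4/16 - z^2/4


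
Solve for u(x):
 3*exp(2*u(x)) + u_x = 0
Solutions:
 u(x) = log(-sqrt(-1/(C1 - 3*x))) - log(2)/2
 u(x) = log(-1/(C1 - 3*x))/2 - log(2)/2


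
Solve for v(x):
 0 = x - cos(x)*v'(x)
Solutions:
 v(x) = C1 + Integral(x/cos(x), x)


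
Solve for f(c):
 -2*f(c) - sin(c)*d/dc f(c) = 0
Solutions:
 f(c) = C1*(cos(c) + 1)/(cos(c) - 1)


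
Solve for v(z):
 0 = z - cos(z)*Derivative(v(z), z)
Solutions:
 v(z) = C1 + Integral(z/cos(z), z)


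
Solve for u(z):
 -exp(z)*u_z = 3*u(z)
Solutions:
 u(z) = C1*exp(3*exp(-z))


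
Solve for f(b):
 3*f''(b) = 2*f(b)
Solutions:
 f(b) = C1*exp(-sqrt(6)*b/3) + C2*exp(sqrt(6)*b/3)


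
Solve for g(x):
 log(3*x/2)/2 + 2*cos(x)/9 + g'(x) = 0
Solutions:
 g(x) = C1 - x*log(x)/2 - x*log(3) + x/2 + x*log(6)/2 - 2*sin(x)/9


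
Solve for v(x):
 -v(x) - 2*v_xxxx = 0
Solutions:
 v(x) = (C1*sin(2^(1/4)*x/2) + C2*cos(2^(1/4)*x/2))*exp(-2^(1/4)*x/2) + (C3*sin(2^(1/4)*x/2) + C4*cos(2^(1/4)*x/2))*exp(2^(1/4)*x/2)


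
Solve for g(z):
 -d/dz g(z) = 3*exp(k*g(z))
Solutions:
 g(z) = Piecewise((log(1/(C1*k + 3*k*z))/k, Ne(k, 0)), (nan, True))
 g(z) = Piecewise((C1 - 3*z, Eq(k, 0)), (nan, True))


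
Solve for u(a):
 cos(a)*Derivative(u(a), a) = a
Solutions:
 u(a) = C1 + Integral(a/cos(a), a)


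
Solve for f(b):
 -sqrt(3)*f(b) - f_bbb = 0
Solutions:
 f(b) = C3*exp(-3^(1/6)*b) + (C1*sin(3^(2/3)*b/2) + C2*cos(3^(2/3)*b/2))*exp(3^(1/6)*b/2)


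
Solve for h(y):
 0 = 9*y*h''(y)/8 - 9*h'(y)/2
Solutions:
 h(y) = C1 + C2*y^5


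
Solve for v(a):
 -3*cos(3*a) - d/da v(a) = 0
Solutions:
 v(a) = C1 - sin(3*a)


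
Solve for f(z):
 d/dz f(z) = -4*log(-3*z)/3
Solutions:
 f(z) = C1 - 4*z*log(-z)/3 + 4*z*(1 - log(3))/3


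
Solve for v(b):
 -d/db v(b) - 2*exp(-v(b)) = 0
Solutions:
 v(b) = log(C1 - 2*b)


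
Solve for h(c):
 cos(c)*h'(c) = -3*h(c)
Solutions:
 h(c) = C1*(sin(c) - 1)^(3/2)/(sin(c) + 1)^(3/2)


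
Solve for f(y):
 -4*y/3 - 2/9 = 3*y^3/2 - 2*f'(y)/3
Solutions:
 f(y) = C1 + 9*y^4/16 + y^2 + y/3


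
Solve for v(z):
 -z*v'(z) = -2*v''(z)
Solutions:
 v(z) = C1 + C2*erfi(z/2)


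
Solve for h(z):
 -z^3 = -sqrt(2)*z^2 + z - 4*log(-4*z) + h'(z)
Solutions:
 h(z) = C1 - z^4/4 + sqrt(2)*z^3/3 - z^2/2 + 4*z*log(-z) + 4*z*(-1 + 2*log(2))


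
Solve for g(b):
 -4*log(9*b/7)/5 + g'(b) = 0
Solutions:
 g(b) = C1 + 4*b*log(b)/5 - 4*b*log(7)/5 - 4*b/5 + 8*b*log(3)/5


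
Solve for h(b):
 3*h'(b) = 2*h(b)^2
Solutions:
 h(b) = -3/(C1 + 2*b)


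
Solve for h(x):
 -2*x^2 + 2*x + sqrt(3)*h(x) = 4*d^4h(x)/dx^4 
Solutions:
 h(x) = C1*exp(-sqrt(2)*3^(1/8)*x/2) + C2*exp(sqrt(2)*3^(1/8)*x/2) + C3*sin(sqrt(2)*3^(1/8)*x/2) + C4*cos(sqrt(2)*3^(1/8)*x/2) + 2*sqrt(3)*x^2/3 - 2*sqrt(3)*x/3


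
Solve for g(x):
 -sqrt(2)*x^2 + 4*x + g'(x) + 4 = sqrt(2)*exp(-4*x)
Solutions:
 g(x) = C1 + sqrt(2)*x^3/3 - 2*x^2 - 4*x - sqrt(2)*exp(-4*x)/4


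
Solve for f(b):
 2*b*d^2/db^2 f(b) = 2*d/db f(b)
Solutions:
 f(b) = C1 + C2*b^2


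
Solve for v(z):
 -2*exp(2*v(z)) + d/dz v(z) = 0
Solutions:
 v(z) = log(-sqrt(-1/(C1 + 2*z))) - log(2)/2
 v(z) = log(-1/(C1 + 2*z))/2 - log(2)/2


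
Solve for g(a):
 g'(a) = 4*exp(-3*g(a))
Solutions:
 g(a) = log(C1 + 12*a)/3
 g(a) = log((-3^(1/3) - 3^(5/6)*I)*(C1 + 4*a)^(1/3)/2)
 g(a) = log((-3^(1/3) + 3^(5/6)*I)*(C1 + 4*a)^(1/3)/2)


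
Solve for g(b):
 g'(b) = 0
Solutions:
 g(b) = C1


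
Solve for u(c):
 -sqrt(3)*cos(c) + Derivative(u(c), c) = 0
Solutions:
 u(c) = C1 + sqrt(3)*sin(c)


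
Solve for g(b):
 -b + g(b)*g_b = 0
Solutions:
 g(b) = -sqrt(C1 + b^2)
 g(b) = sqrt(C1 + b^2)


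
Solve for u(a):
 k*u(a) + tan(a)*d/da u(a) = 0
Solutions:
 u(a) = C1*exp(-k*log(sin(a)))


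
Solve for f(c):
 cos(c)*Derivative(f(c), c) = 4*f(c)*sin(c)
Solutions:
 f(c) = C1/cos(c)^4


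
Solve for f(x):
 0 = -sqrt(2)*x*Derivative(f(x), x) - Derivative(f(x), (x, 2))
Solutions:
 f(x) = C1 + C2*erf(2^(3/4)*x/2)


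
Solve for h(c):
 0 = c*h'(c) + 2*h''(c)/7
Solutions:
 h(c) = C1 + C2*erf(sqrt(7)*c/2)


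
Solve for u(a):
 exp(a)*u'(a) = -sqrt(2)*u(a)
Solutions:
 u(a) = C1*exp(sqrt(2)*exp(-a))


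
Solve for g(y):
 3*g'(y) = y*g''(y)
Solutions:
 g(y) = C1 + C2*y^4


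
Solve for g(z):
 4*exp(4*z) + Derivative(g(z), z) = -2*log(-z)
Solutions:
 g(z) = C1 - 2*z*log(-z) + 2*z - exp(4*z)


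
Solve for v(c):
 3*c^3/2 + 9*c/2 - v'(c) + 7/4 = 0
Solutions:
 v(c) = C1 + 3*c^4/8 + 9*c^2/4 + 7*c/4


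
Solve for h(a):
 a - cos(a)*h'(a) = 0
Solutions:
 h(a) = C1 + Integral(a/cos(a), a)


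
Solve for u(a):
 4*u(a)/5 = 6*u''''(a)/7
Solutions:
 u(a) = C1*exp(-14^(1/4)*15^(3/4)*a/15) + C2*exp(14^(1/4)*15^(3/4)*a/15) + C3*sin(14^(1/4)*15^(3/4)*a/15) + C4*cos(14^(1/4)*15^(3/4)*a/15)


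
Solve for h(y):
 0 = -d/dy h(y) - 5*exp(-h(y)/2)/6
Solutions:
 h(y) = 2*log(C1 - 5*y/12)


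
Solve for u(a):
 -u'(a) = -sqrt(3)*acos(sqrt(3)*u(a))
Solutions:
 Integral(1/acos(sqrt(3)*_y), (_y, u(a))) = C1 + sqrt(3)*a


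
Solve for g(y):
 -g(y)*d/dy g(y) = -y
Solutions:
 g(y) = -sqrt(C1 + y^2)
 g(y) = sqrt(C1 + y^2)


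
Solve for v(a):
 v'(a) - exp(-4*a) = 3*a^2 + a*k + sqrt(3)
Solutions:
 v(a) = C1 + a^3 + a^2*k/2 + sqrt(3)*a - exp(-4*a)/4


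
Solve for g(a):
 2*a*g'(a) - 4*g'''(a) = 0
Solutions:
 g(a) = C1 + Integral(C2*airyai(2^(2/3)*a/2) + C3*airybi(2^(2/3)*a/2), a)


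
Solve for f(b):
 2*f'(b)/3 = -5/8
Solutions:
 f(b) = C1 - 15*b/16


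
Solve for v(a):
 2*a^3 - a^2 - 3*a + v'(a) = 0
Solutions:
 v(a) = C1 - a^4/2 + a^3/3 + 3*a^2/2


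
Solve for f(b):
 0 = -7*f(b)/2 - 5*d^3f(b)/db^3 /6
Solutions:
 f(b) = C3*exp(-21^(1/3)*5^(2/3)*b/5) + (C1*sin(3^(5/6)*5^(2/3)*7^(1/3)*b/10) + C2*cos(3^(5/6)*5^(2/3)*7^(1/3)*b/10))*exp(21^(1/3)*5^(2/3)*b/10)


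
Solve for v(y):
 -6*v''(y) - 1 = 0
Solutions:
 v(y) = C1 + C2*y - y^2/12


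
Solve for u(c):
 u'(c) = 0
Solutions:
 u(c) = C1


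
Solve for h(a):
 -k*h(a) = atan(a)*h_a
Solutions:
 h(a) = C1*exp(-k*Integral(1/atan(a), a))


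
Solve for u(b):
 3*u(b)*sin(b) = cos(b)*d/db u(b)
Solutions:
 u(b) = C1/cos(b)^3


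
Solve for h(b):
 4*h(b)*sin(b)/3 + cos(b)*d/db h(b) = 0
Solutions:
 h(b) = C1*cos(b)^(4/3)


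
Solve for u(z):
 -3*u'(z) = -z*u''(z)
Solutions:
 u(z) = C1 + C2*z^4


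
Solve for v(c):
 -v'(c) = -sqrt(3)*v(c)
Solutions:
 v(c) = C1*exp(sqrt(3)*c)


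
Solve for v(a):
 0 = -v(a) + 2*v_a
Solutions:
 v(a) = C1*exp(a/2)


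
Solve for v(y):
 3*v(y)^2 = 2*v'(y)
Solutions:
 v(y) = -2/(C1 + 3*y)


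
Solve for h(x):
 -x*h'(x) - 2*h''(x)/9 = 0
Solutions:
 h(x) = C1 + C2*erf(3*x/2)


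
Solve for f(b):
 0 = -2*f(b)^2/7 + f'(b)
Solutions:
 f(b) = -7/(C1 + 2*b)


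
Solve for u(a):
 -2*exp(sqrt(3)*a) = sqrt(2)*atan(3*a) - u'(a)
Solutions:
 u(a) = C1 + sqrt(2)*(a*atan(3*a) - log(9*a^2 + 1)/6) + 2*sqrt(3)*exp(sqrt(3)*a)/3


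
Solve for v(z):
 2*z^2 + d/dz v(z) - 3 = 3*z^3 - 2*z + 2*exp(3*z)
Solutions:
 v(z) = C1 + 3*z^4/4 - 2*z^3/3 - z^2 + 3*z + 2*exp(3*z)/3


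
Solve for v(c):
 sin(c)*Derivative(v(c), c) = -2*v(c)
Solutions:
 v(c) = C1*(cos(c) + 1)/(cos(c) - 1)


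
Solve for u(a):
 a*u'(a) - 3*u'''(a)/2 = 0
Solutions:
 u(a) = C1 + Integral(C2*airyai(2^(1/3)*3^(2/3)*a/3) + C3*airybi(2^(1/3)*3^(2/3)*a/3), a)


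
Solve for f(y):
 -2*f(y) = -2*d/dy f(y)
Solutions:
 f(y) = C1*exp(y)


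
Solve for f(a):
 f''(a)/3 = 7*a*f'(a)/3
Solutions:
 f(a) = C1 + C2*erfi(sqrt(14)*a/2)


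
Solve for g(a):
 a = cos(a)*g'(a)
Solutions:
 g(a) = C1 + Integral(a/cos(a), a)


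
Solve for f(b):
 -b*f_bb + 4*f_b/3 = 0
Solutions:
 f(b) = C1 + C2*b^(7/3)


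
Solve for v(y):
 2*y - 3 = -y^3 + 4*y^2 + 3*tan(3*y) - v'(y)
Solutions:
 v(y) = C1 - y^4/4 + 4*y^3/3 - y^2 + 3*y - log(cos(3*y))


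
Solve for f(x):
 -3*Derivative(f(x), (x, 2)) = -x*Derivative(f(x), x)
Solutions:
 f(x) = C1 + C2*erfi(sqrt(6)*x/6)


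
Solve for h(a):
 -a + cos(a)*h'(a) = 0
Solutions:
 h(a) = C1 + Integral(a/cos(a), a)


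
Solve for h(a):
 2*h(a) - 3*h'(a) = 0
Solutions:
 h(a) = C1*exp(2*a/3)


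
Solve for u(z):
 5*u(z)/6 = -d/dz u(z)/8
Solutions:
 u(z) = C1*exp(-20*z/3)


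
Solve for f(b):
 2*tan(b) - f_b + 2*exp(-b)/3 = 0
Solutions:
 f(b) = C1 + log(tan(b)^2 + 1) - 2*exp(-b)/3


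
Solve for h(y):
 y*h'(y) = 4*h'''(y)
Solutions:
 h(y) = C1 + Integral(C2*airyai(2^(1/3)*y/2) + C3*airybi(2^(1/3)*y/2), y)


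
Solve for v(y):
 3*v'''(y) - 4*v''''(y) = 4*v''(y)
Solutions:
 v(y) = C1 + C2*y + (C3*sin(sqrt(55)*y/8) + C4*cos(sqrt(55)*y/8))*exp(3*y/8)


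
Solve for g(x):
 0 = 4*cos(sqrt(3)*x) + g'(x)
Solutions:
 g(x) = C1 - 4*sqrt(3)*sin(sqrt(3)*x)/3


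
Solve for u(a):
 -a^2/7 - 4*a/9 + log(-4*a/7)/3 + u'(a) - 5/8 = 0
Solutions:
 u(a) = C1 + a^3/21 + 2*a^2/9 - a*log(-a)/3 + a*(-16*log(2) + 8*log(7) + 23)/24


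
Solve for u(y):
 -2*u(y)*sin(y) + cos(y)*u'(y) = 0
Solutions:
 u(y) = C1/cos(y)^2


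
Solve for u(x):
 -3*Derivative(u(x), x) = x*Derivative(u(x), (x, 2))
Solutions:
 u(x) = C1 + C2/x^2


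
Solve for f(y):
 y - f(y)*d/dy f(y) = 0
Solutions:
 f(y) = -sqrt(C1 + y^2)
 f(y) = sqrt(C1 + y^2)


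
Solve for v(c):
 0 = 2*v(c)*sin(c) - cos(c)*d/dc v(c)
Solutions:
 v(c) = C1/cos(c)^2


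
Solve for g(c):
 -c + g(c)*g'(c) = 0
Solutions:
 g(c) = -sqrt(C1 + c^2)
 g(c) = sqrt(C1 + c^2)


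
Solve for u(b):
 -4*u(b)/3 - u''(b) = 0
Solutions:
 u(b) = C1*sin(2*sqrt(3)*b/3) + C2*cos(2*sqrt(3)*b/3)


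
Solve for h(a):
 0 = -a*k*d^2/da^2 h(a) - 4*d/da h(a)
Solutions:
 h(a) = C1 + a^(((re(k) - 4)*re(k) + im(k)^2)/(re(k)^2 + im(k)^2))*(C2*sin(4*log(a)*Abs(im(k))/(re(k)^2 + im(k)^2)) + C3*cos(4*log(a)*im(k)/(re(k)^2 + im(k)^2)))
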